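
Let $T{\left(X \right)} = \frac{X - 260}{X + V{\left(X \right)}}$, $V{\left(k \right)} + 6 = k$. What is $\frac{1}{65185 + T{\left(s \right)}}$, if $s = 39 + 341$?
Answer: $\frac{377}{24574805} \approx 1.5341 \cdot 10^{-5}$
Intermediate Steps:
$V{\left(k \right)} = -6 + k$
$s = 380$
$T{\left(X \right)} = \frac{-260 + X}{-6 + 2 X}$ ($T{\left(X \right)} = \frac{X - 260}{X + \left(-6 + X\right)} = \frac{-260 + X}{-6 + 2 X}$)
$\frac{1}{65185 + T{\left(s \right)}} = \frac{1}{65185 + \frac{-260 + 380}{2 \left(-3 + 380\right)}} = \frac{1}{65185 + \frac{1}{2} \cdot \frac{1}{377} \cdot 120} = \frac{1}{65185 + \frac{60}{377}} = \frac{1}{\frac{24574805}{377}} = \frac{377}{24574805}$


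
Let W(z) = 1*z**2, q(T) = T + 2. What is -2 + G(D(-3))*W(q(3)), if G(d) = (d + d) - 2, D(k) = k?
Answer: -202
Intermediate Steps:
G(d) = -2 + 2*d (G(d) = 2*d - 2 = -2 + 2*d)
q(T) = 2 + T
W(z) = z**2
-2 + G(D(-3))*W(q(3)) = -2 + (-2 + 2*(-3))*(2 + 3)**2 = -2 + (-2 - 6)*5**2 = -2 - 8*25 = -2 - 200 = -202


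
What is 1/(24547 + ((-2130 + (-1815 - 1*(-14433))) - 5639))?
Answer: 1/29396 ≈ 3.4018e-5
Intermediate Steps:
1/(24547 + ((-2130 + (-1815 - 1*(-14433))) - 5639)) = 1/(24547 + ((-2130 + (-1815 + 14433)) - 5639)) = 1/(24547 + ((-2130 + 12618) - 5639)) = 1/(24547 + (10488 - 5639)) = 1/(24547 + 4849) = 1/29396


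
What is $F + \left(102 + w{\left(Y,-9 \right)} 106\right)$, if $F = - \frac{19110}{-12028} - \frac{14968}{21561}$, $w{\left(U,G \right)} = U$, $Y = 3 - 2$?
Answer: $\frac{27086911435}{129667854} \approx 208.89$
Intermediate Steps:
$Y = 1$ ($Y = 3 - 2 = 1$)
$F = \frac{115997803}{129667854}$ ($F = \left(-19110\right) \left(- \frac{1}{12028}\right) - \frac{14968}{21561} = \frac{9555}{6014} - \frac{14968}{21561} = \frac{115997803}{129667854} \approx 0.89458$)
$F + \left(102 + w{\left(Y,-9 \right)} 106\right) = \frac{115997803}{129667854} + \left(102 + 1 \cdot 106\right) = \frac{115997803}{129667854} + \left(102 + 106\right) = \frac{115997803}{129667854} + 208 = \frac{27086911435}{129667854}$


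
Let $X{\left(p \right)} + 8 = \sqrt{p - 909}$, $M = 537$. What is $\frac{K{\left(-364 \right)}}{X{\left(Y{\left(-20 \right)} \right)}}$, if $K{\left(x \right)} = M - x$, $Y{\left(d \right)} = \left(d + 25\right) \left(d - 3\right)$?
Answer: $- \frac{53}{8} - \frac{53 i}{2} \approx -6.625 - 26.5 i$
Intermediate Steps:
$Y{\left(d \right)} = \left(-3 + d\right) \left(25 + d\right)$ ($Y{\left(d \right)} = \left(25 + d\right) \left(-3 + d\right) = \left(-3 + d\right) \left(25 + d\right)$)
$X{\left(p \right)} = -8 + \sqrt{-909 + p}$ ($X{\left(p \right)} = -8 + \sqrt{p - 909} = -8 + \sqrt{-909 + p}$)
$K{\left(x \right)} = 537 - x$
$\frac{K{\left(-364 \right)}}{X{\left(Y{\left(-20 \right)} \right)}} = \frac{537 - -364}{-8 + \sqrt{-909 + \left(-75 + \left(-20\right)^{2} + 22 \left(-20\right)\right)}} = \frac{537 + 364}{-8 + \sqrt{-909 - 115}} = \frac{901}{-8 + \sqrt{-909 - 115}} = \frac{901}{-8 + \sqrt{-1024}} = \frac{901}{-8 + 32 i} = 901 \frac{-8 - 32 i}{1088} = \frac{53 \left(-8 - 32 i\right)}{64}$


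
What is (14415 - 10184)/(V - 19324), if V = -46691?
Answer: -4231/66015 ≈ -0.064091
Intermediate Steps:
(14415 - 10184)/(V - 19324) = (14415 - 10184)/(-46691 - 19324) = 4231/(-66015) = 4231*(-1/66015) = -4231/66015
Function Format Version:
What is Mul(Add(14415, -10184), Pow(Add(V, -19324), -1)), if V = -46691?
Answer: Rational(-4231, 66015) ≈ -0.064091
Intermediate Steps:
Mul(Add(14415, -10184), Pow(Add(V, -19324), -1)) = Mul(Add(14415, -10184), Pow(Add(-46691, -19324), -1)) = Mul(4231, Pow(-66015, -1)) = Mul(4231, Rational(-1, 66015)) = Rational(-4231, 66015)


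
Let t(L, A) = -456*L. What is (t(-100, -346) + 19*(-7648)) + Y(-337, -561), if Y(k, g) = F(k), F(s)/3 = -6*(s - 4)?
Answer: -93574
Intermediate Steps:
F(s) = 72 - 18*s (F(s) = 3*(-6*(s - 4)) = 3*(-6*(-4 + s)) = 3*(24 - 6*s) = 72 - 18*s)
Y(k, g) = 72 - 18*k
(t(-100, -346) + 19*(-7648)) + Y(-337, -561) = (-456*(-100) + 19*(-7648)) + (72 - 18*(-337)) = (45600 - 145312) + (72 + 6066) = -99712 + 6138 = -93574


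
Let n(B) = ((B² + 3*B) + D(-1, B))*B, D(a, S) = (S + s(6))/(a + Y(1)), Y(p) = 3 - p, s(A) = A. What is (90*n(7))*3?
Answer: 156870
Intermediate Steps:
D(a, S) = (6 + S)/(2 + a) (D(a, S) = (S + 6)/(a + (3 - 1*1)) = (6 + S)/(a + (3 - 1)) = (6 + S)/(a + 2) = (6 + S)/(2 + a))
n(B) = B*(6 + B² + 4*B) (n(B) = ((B² + 3*B) + (6 + B)/(2 - 1))*B = ((B² + 3*B) + (6 + B)/1)*B = ((B² + 3*B) + 1*(6 + B))*B = ((B² + 3*B) + (6 + B))*B = (6 + B² + 4*B)*B = B*(6 + B² + 4*B))
(90*n(7))*3 = (90*(7*(6 + 7² + 4*7)))*3 = (90*(7*(6 + 49 + 28)))*3 = (90*(7*83))*3 = (90*581)*3 = 52290*3 = 156870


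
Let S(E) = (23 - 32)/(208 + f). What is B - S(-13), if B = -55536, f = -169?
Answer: -721965/13 ≈ -55536.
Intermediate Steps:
S(E) = -3/13 (S(E) = (23 - 32)/(208 - 169) = -9/39 = -9*1/39 = -3/13)
B - S(-13) = -55536 - 1*(-3/13) = -55536 + 3/13 = -721965/13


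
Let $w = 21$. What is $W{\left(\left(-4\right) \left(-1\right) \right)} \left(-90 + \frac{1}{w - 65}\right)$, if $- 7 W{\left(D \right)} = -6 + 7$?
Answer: $\frac{3961}{308} \approx 12.86$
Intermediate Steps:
$W{\left(D \right)} = - \frac{1}{7}$ ($W{\left(D \right)} = - \frac{-6 + 7}{7} = \left(- \frac{1}{7}\right) 1 = - \frac{1}{7}$)
$W{\left(\left(-4\right) \left(-1\right) \right)} \left(-90 + \frac{1}{w - 65}\right) = - \frac{-90 + \frac{1}{21 - 65}}{7} = - \frac{-90 + \frac{1}{-44}}{7} = - \frac{-90 - \frac{1}{44}}{7} = \left(- \frac{1}{7}\right) \left(- \frac{3961}{44}\right) = \frac{3961}{308}$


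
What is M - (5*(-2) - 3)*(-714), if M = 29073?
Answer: 19791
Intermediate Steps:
M - (5*(-2) - 3)*(-714) = 29073 - (5*(-2) - 3)*(-714) = 29073 - (-10 - 3)*(-714) = 29073 - (-13)*(-714) = 29073 - 1*9282 = 29073 - 9282 = 19791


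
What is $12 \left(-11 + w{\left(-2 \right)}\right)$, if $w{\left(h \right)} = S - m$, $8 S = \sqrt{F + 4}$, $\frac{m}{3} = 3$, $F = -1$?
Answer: $-240 + \frac{3 \sqrt{3}}{2} \approx -237.4$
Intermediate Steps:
$m = 9$ ($m = 3 \cdot 3 = 9$)
$S = \frac{\sqrt{3}}{8}$ ($S = \frac{\sqrt{-1 + 4}}{8} = \frac{\sqrt{3}}{8} \approx 0.21651$)
$w{\left(h \right)} = -9 + \frac{\sqrt{3}}{8}$ ($w{\left(h \right)} = \frac{\sqrt{3}}{8} - 9 = -9 + \frac{\sqrt{3}}{8}$)
$12 \left(-11 + w{\left(-2 \right)}\right) = 12 \left(-11 - \left(9 - \frac{\sqrt{3}}{8}\right)\right) = 12 \left(-20 + \frac{\sqrt{3}}{8}\right) = -240 + \frac{3 \sqrt{3}}{2}$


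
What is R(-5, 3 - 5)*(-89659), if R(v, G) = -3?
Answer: 268977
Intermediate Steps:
R(-5, 3 - 5)*(-89659) = -3*(-89659) = 268977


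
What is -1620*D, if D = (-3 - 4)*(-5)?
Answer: -56700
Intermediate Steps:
D = 35 (D = -7*(-5) = 35)
-1620*D = -1620*35 = -56700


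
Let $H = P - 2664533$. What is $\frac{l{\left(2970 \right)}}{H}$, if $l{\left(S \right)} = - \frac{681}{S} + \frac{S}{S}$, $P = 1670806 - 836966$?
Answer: $- \frac{763}{1812386070} \approx -4.2099 \cdot 10^{-7}$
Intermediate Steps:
$P = 833840$
$l{\left(S \right)} = 1 - \frac{681}{S}$ ($l{\left(S \right)} = - \frac{681}{S} + 1 = 1 - \frac{681}{S}$)
$H = -1830693$ ($H = 833840 - 2664533 = -1830693$)
$\frac{l{\left(2970 \right)}}{H} = \frac{\frac{1}{2970} \left(-681 + 2970\right)}{-1830693} = \frac{1}{2970} \cdot 2289 \left(- \frac{1}{1830693}\right) = \frac{763}{990} \left(- \frac{1}{1830693}\right) = - \frac{763}{1812386070}$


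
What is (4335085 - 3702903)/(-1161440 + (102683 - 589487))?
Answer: -316091/824122 ≈ -0.38355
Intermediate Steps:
(4335085 - 3702903)/(-1161440 + (102683 - 589487)) = 632182/(-1161440 - 486804) = 632182/(-1648244) = 632182*(-1/1648244) = -316091/824122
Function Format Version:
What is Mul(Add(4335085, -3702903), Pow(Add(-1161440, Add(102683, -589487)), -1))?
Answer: Rational(-316091, 824122) ≈ -0.38355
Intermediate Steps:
Mul(Add(4335085, -3702903), Pow(Add(-1161440, Add(102683, -589487)), -1)) = Mul(632182, Pow(Add(-1161440, -486804), -1)) = Mul(632182, Pow(-1648244, -1)) = Mul(632182, Rational(-1, 1648244)) = Rational(-316091, 824122)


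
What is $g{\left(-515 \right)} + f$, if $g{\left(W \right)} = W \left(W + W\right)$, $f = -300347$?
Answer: $230103$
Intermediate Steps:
$g{\left(W \right)} = 2 W^{2}$ ($g{\left(W \right)} = W 2 W = 2 W^{2}$)
$g{\left(-515 \right)} + f = 2 \left(-515\right)^{2} - 300347 = 2 \cdot 265225 - 300347 = 530450 - 300347 = 230103$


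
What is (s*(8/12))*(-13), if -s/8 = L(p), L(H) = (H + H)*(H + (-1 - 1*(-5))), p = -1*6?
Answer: 1664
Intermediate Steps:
p = -6
L(H) = 2*H*(4 + H) (L(H) = (2*H)*(H + (-1 + 5)) = (2*H)*(H + 4) = (2*H)*(4 + H) = 2*H*(4 + H))
s = -192 (s = -16*(-6)*(4 - 6) = -16*(-6)*(-2) = -8*24 = -192)
(s*(8/12))*(-13) = -1536/12*(-13) = -192*⅔*(-13) = -128*(-13) = 1664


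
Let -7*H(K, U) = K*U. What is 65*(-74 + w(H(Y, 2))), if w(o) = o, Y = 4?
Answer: -34190/7 ≈ -4884.3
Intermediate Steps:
H(K, U) = -K*U/7
65*(-74 + w(H(Y, 2))) = 65*(-74 - ⅐*4*2) = 65*(-74 - 8/7) = 65*(-526/7) = -34190/7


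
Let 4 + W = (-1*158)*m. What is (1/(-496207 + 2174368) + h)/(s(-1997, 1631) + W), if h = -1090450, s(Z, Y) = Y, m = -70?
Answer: -1829950662449/21290828607 ≈ -85.950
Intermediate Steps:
W = 11056 (W = -4 - 1*158*(-70) = -4 - 158*(-70) = -4 + 11060 = 11056)
(1/(-496207 + 2174368) + h)/(s(-1997, 1631) + W) = (1/(-496207 + 2174368) - 1090450)/(1631 + 11056) = (1/1678161 - 1090450)/12687 = (1/1678161 - 1090450)*(1/12687) = -1829950662449/1678161*1/12687 = -1829950662449/21290828607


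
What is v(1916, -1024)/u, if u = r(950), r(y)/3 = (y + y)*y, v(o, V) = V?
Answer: -128/676875 ≈ -0.00018910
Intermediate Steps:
r(y) = 6*y**2 (r(y) = 3*((y + y)*y) = 3*((2*y)*y) = 3*(2*y**2) = 6*y**2)
u = 5415000 (u = 6*950**2 = 6*902500 = 5415000)
v(1916, -1024)/u = -1024/5415000 = -1024*1/5415000 = -128/676875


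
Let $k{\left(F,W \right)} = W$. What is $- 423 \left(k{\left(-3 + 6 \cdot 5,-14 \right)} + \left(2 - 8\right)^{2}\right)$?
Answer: $-9306$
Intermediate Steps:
$- 423 \left(k{\left(-3 + 6 \cdot 5,-14 \right)} + \left(2 - 8\right)^{2}\right) = - 423 \left(-14 + \left(2 - 8\right)^{2}\right) = - 423 \left(-14 + \left(-6\right)^{2}\right) = - 423 \left(-14 + 36\right) = \left(-423\right) 22 = -9306$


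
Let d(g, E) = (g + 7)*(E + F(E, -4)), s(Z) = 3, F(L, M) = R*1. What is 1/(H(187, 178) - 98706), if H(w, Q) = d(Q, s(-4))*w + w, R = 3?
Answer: 1/109051 ≈ 9.1700e-6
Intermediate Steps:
F(L, M) = 3 (F(L, M) = 3*1 = 3)
d(g, E) = (3 + E)*(7 + g) (d(g, E) = (g + 7)*(E + 3) = (7 + g)*(3 + E) = (3 + E)*(7 + g))
H(w, Q) = w + w*(42 + 6*Q) (H(w, Q) = (21 + 3*Q + 7*3 + 3*Q)*w + w = (21 + 3*Q + 21 + 3*Q)*w + w = (42 + 6*Q)*w + w = w*(42 + 6*Q) + w = w + w*(42 + 6*Q))
1/(H(187, 178) - 98706) = 1/(187*(43 + 6*178) - 98706) = 1/(187*(43 + 1068) - 98706) = 1/(187*1111 - 98706) = 1/(207757 - 98706) = 1/109051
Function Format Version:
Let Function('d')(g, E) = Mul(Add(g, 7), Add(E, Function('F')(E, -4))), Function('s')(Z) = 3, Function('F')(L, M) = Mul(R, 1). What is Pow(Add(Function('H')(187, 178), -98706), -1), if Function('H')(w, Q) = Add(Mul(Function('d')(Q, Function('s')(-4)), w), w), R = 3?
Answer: Rational(1, 109051) ≈ 9.1700e-6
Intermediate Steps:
Function('F')(L, M) = 3 (Function('F')(L, M) = Mul(3, 1) = 3)
Function('d')(g, E) = Mul(Add(3, E), Add(7, g)) (Function('d')(g, E) = Mul(Add(g, 7), Add(E, 3)) = Mul(Add(7, g), Add(3, E)) = Mul(Add(3, E), Add(7, g)))
Function('H')(w, Q) = Add(w, Mul(w, Add(42, Mul(6, Q)))) (Function('H')(w, Q) = Add(Mul(Add(21, Mul(3, Q), Mul(7, 3), Mul(3, Q)), w), w) = Add(Mul(Add(21, Mul(3, Q), 21, Mul(3, Q)), w), w) = Add(Mul(Add(42, Mul(6, Q)), w), w) = Add(Mul(w, Add(42, Mul(6, Q))), w) = Add(w, Mul(w, Add(42, Mul(6, Q)))))
Pow(Add(Function('H')(187, 178), -98706), -1) = Pow(Add(Mul(187, Add(43, Mul(6, 178))), -98706), -1) = Pow(Add(Mul(187, Add(43, 1068)), -98706), -1) = Pow(Add(Mul(187, 1111), -98706), -1) = Pow(Add(207757, -98706), -1) = Pow(109051, -1) = Rational(1, 109051)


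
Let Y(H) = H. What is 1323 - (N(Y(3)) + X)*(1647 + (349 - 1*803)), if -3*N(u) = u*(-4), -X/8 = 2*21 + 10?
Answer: 492839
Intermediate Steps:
X = -416 (X = -8*(2*21 + 10) = -8*(42 + 10) = -8*52 = -416)
N(u) = 4*u/3 (N(u) = -u*(-4)/3 = -(-4)*u/3 = 4*u/3)
1323 - (N(Y(3)) + X)*(1647 + (349 - 1*803)) = 1323 - ((4/3)*3 - 416)*(1647 + (349 - 1*803)) = 1323 - (4 - 416)*(1647 + (349 - 803)) = 1323 - (-412)*(1647 - 454) = 1323 - (-412)*1193 = 1323 - 1*(-491516) = 1323 + 491516 = 492839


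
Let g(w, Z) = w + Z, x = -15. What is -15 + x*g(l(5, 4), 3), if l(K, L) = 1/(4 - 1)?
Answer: -65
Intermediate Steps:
l(K, L) = ⅓ (l(K, L) = 1/3 = ⅓)
g(w, Z) = Z + w
-15 + x*g(l(5, 4), 3) = -15 - 15*(3 + ⅓) = -15 - 15*10/3 = -15 - 50 = -65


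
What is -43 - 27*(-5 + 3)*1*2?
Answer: 65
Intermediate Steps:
-43 - 27*(-5 + 3)*1*2 = -43 - 27*(-2*1)*2 = -43 - (-54)*2 = -43 - 27*(-4) = -43 + 108 = 65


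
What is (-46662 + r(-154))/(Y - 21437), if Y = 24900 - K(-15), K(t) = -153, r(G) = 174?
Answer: -5811/452 ≈ -12.856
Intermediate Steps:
Y = 25053 (Y = 24900 - 1*(-153) = 24900 + 153 = 25053)
(-46662 + r(-154))/(Y - 21437) = (-46662 + 174)/(25053 - 21437) = -46488/3616 = -46488*1/3616 = -5811/452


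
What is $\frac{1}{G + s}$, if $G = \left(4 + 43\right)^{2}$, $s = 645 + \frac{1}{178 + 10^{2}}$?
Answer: $\frac{278}{793413} \approx 0.00035038$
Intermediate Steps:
$s = \frac{179311}{278}$ ($s = 645 + \frac{1}{178 + 100} = 645 + \frac{1}{278} = \frac{179311}{278} \approx 645.0$)
$G = 2209$ ($G = 47^{2} = 2209$)
$\frac{1}{G + s} = \frac{1}{2209 + \frac{179311}{278}} = \frac{1}{\frac{793413}{278}} = \frac{278}{793413}$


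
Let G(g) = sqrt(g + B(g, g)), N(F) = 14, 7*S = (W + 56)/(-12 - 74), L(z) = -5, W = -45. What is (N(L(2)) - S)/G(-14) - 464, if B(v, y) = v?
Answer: -464 - 8439*I*sqrt(7)/8428 ≈ -464.0 - 2.6492*I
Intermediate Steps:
S = -11/602 (S = ((-45 + 56)/(-12 - 74))/7 = (11/(-86))/7 = (11*(-1/86))/7 = (1/7)*(-11/86) = -11/602 ≈ -0.018272)
G(g) = sqrt(2)*sqrt(g) (G(g) = sqrt(g + g) = sqrt(2*g) = sqrt(2)*sqrt(g))
(N(L(2)) - S)/G(-14) - 464 = (14 - 1*(-11/602))/((sqrt(2)*sqrt(-14))) - 464 = (14 + 11/602)/((sqrt(2)*(I*sqrt(14)))) - 464 = 8439/(602*((2*I*sqrt(7)))) - 464 = 8439*(-I*sqrt(7)/14)/602 - 464 = -8439*I*sqrt(7)/8428 - 464 = -464 - 8439*I*sqrt(7)/8428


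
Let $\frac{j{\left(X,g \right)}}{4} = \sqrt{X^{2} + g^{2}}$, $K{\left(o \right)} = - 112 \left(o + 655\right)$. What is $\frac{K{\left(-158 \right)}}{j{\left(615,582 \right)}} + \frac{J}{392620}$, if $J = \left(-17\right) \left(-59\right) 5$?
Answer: $\frac{1003}{78524} - \frac{13916 \sqrt{79661}}{238983} \approx -16.422$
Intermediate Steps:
$K{\left(o \right)} = -73360 - 112 o$ ($K{\left(o \right)} = - 112 \left(655 + o\right) = -73360 - 112 o$)
$j{\left(X,g \right)} = 4 \sqrt{X^{2} + g^{2}}$
$J = 5015$ ($J = 1003 \cdot 5 = 5015$)
$\frac{K{\left(-158 \right)}}{j{\left(615,582 \right)}} + \frac{J}{392620} = \frac{-73360 - -17696}{4 \sqrt{615^{2} + 582^{2}}} + \frac{5015}{392620} = \frac{-73360 + 17696}{4 \sqrt{378225 + 338724}} + 5015 \cdot \frac{1}{392620} = - \frac{55664}{4 \sqrt{716949}} + \frac{1003}{78524} = - \frac{55664}{4 \cdot 3 \sqrt{79661}} + \frac{1003}{78524} = - \frac{55664}{12 \sqrt{79661}} + \frac{1003}{78524} = - 55664 \frac{\sqrt{79661}}{955932} + \frac{1003}{78524} = - \frac{13916 \sqrt{79661}}{238983} + \frac{1003}{78524} = \frac{1003}{78524} - \frac{13916 \sqrt{79661}}{238983}$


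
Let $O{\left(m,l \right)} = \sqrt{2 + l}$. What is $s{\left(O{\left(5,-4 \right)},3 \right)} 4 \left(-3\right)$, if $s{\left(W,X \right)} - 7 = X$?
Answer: $-120$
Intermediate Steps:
$s{\left(W,X \right)} = 7 + X$
$s{\left(O{\left(5,-4 \right)},3 \right)} 4 \left(-3\right) = \left(7 + 3\right) 4 \left(-3\right) = 10 \cdot 4 \left(-3\right) = 40 \left(-3\right) = -120$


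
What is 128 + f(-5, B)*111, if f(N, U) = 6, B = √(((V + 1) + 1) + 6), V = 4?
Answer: 794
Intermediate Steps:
B = 2*√3 (B = √(((4 + 1) + 1) + 6) = √((5 + 1) + 6) = √(6 + 6) = √12 = 2*√3 ≈ 3.4641)
128 + f(-5, B)*111 = 128 + 6*111 = 128 + 666 = 794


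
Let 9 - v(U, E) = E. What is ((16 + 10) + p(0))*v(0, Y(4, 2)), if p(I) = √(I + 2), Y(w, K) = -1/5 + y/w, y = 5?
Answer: 2067/10 + 159*√2/20 ≈ 217.94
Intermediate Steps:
Y(w, K) = -⅕ + 5/w (Y(w, K) = -1/5 + 5/w = -1*⅕ + 5/w = -⅕ + 5/w)
p(I) = √(2 + I)
v(U, E) = 9 - E
((16 + 10) + p(0))*v(0, Y(4, 2)) = ((16 + 10) + √(2 + 0))*(9 - (25 - 1*4)/(5*4)) = (26 + √2)*(9 - (25 - 4)/(5*4)) = (26 + √2)*(9 - 21/(5*4)) = (26 + √2)*(9 - 1*21/20) = (26 + √2)*(9 - 21/20) = (26 + √2)*(159/20) = 2067/10 + 159*√2/20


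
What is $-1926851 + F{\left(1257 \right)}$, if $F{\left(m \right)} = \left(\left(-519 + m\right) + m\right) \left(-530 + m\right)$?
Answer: $-476486$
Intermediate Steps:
$F{\left(m \right)} = \left(-530 + m\right) \left(-519 + 2 m\right)$ ($F{\left(m \right)} = \left(-519 + 2 m\right) \left(-530 + m\right) = \left(-530 + m\right) \left(-519 + 2 m\right)$)
$-1926851 + F{\left(1257 \right)} = -1926851 + \left(275070 - 1984803 + 2 \cdot 1257^{2}\right) = -1926851 + \left(275070 - 1984803 + 2 \cdot 1580049\right) = -1926851 + \left(275070 - 1984803 + 3160098\right) = -1926851 + 1450365 = -476486$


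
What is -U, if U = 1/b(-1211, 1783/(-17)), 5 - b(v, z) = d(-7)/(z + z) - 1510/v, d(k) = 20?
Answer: -2159213/8309605 ≈ -0.25985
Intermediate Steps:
b(v, z) = 5 - 10/z + 1510/v (b(v, z) = 5 - (20/(z + z) - 1510/v) = 5 - (20/((2*z)) - 1510/v) = 5 - (20*(1/(2*z)) - 1510/v) = 5 - (10/z - 1510/v) = 5 - (-1510/v + 10/z) = 5 + (-10/z + 1510/v) = 5 - 10/z + 1510/v)
U = 2159213/8309605 (U = 1/(5 - 10/(1783/(-17)) + 1510/(-1211)) = 1/(5 - 10/(1783*(-1/17)) + 1510*(-1/1211)) = 1/(5 - 10/(-1783/17) - 1510/1211) = 1/(5 - 10*(-17/1783) - 1510/1211) = 1/(5 + 170/1783 - 1510/1211) = 1/(8309605/2159213) = 2159213/8309605 ≈ 0.25985)
-U = -1*2159213/8309605 = -2159213/8309605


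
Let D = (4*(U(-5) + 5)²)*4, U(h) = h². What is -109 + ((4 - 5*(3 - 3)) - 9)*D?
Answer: -72109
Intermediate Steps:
D = 14400 (D = (4*((-5)² + 5)²)*4 = (4*(25 + 5)²)*4 = (4*30²)*4 = (4*900)*4 = 3600*4 = 14400)
-109 + ((4 - 5*(3 - 3)) - 9)*D = -109 + ((4 - 5*(3 - 3)) - 9)*14400 = -109 + ((4 - 5*0) - 9)*14400 = -109 + ((4 + 0) - 9)*14400 = -109 + (4 - 9)*14400 = -109 - 5*14400 = -109 - 72000 = -72109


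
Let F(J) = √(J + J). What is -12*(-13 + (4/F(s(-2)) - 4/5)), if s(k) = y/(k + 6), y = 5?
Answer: 828/5 - 48*√10/5 ≈ 135.24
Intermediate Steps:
s(k) = 5/(6 + k) (s(k) = 5/(k + 6) = 5/(6 + k))
F(J) = √2*√J (F(J) = √(2*J) = √2*√J)
-12*(-13 + (4/F(s(-2)) - 4/5)) = -12*(-13 + (4/((√2*√(5/(6 - 2)))) - 4/5)) = -12*(-13 + (4/((√2*√(5/4))) - 4*⅕)) = -12*(-13 + (4/((√2*√(5*(¼)))) - ⅘)) = -12*(-13 + (4/((√2*√(5/4))) - ⅘)) = -12*(-13 + (4/((√2*(√5/2))) - ⅘)) = -12*(-13 + (4/((√10/2)) - ⅘)) = -12*(-13 + (4*(√10/5) - ⅘)) = -12*(-13 + (4*√10/5 - ⅘)) = -12*(-13 + (-⅘ + 4*√10/5)) = -12*(-69/5 + 4*√10/5) = 828/5 - 48*√10/5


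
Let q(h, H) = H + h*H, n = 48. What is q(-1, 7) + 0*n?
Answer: 0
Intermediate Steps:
q(h, H) = H + H*h
q(-1, 7) + 0*n = 7*(1 - 1) + 0*48 = 7*0 + 0 = 0 + 0 = 0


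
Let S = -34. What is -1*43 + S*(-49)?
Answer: 1623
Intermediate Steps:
-1*43 + S*(-49) = -1*43 - 34*(-49) = -43 + 1666 = 1623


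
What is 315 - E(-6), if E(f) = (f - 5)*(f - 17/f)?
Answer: 1681/6 ≈ 280.17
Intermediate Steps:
E(f) = (-5 + f)*(f - 17/f)
315 - E(-6) = 315 - (-17 + (-6)**2 - 5*(-6) + 85/(-6)) = 315 - (-17 + 36 + 30 + 85*(-1/6)) = 315 - (-17 + 36 + 30 - 85/6) = 315 - 1*209/6 = 315 - 209/6 = 1681/6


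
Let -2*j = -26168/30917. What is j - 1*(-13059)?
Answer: 403758187/30917 ≈ 13059.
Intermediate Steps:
j = 13084/30917 (j = -(-13084)/30917 = -½*(-26168/30917) = 13084/30917 ≈ 0.42320)
j - 1*(-13059) = 13084/30917 - 1*(-13059) = 13084/30917 + 13059 = 403758187/30917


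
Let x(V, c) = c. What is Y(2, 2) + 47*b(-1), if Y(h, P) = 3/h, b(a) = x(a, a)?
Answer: -91/2 ≈ -45.500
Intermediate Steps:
b(a) = a
Y(2, 2) + 47*b(-1) = 3/2 + 47*(-1) = 3*(½) - 47 = 3/2 - 47 = -91/2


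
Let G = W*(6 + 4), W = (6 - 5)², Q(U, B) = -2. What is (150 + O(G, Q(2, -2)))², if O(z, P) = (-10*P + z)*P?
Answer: 8100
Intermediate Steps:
W = 1 (W = 1² = 1)
G = 10 (G = 1*(6 + 4) = 1*10 = 10)
O(z, P) = P*(z - 10*P) (O(z, P) = (z - 10*P)*P = P*(z - 10*P))
(150 + O(G, Q(2, -2)))² = (150 - 2*(10 - 10*(-2)))² = (150 - 2*(10 + 20))² = (150 - 2*30)² = (150 - 60)² = 90² = 8100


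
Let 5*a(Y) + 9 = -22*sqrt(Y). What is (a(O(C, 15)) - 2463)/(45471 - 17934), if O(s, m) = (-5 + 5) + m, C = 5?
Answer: -4108/45895 - 22*sqrt(15)/137685 ≈ -0.090127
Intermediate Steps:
O(s, m) = m (O(s, m) = 0 + m = m)
a(Y) = -9/5 - 22*sqrt(Y)/5 (a(Y) = -9/5 + (-22*sqrt(Y))/5 = -9/5 - 22*sqrt(Y)/5)
(a(O(C, 15)) - 2463)/(45471 - 17934) = ((-9/5 - 22*sqrt(15)/5) - 2463)/(45471 - 17934) = (-12324/5 - 22*sqrt(15)/5)/27537 = (-12324/5 - 22*sqrt(15)/5)*(1/27537) = -4108/45895 - 22*sqrt(15)/137685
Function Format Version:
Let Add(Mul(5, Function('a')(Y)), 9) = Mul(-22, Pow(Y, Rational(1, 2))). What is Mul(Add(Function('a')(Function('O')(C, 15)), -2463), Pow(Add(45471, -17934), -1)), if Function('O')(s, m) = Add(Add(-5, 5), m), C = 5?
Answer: Add(Rational(-4108, 45895), Mul(Rational(-22, 137685), Pow(15, Rational(1, 2)))) ≈ -0.090127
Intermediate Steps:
Function('O')(s, m) = m (Function('O')(s, m) = Add(0, m) = m)
Function('a')(Y) = Add(Rational(-9, 5), Mul(Rational(-22, 5), Pow(Y, Rational(1, 2)))) (Function('a')(Y) = Add(Rational(-9, 5), Mul(Rational(1, 5), Mul(-22, Pow(Y, Rational(1, 2))))) = Add(Rational(-9, 5), Mul(Rational(-22, 5), Pow(Y, Rational(1, 2)))))
Mul(Add(Function('a')(Function('O')(C, 15)), -2463), Pow(Add(45471, -17934), -1)) = Mul(Add(Add(Rational(-9, 5), Mul(Rational(-22, 5), Pow(15, Rational(1, 2)))), -2463), Pow(Add(45471, -17934), -1)) = Mul(Add(Rational(-12324, 5), Mul(Rational(-22, 5), Pow(15, Rational(1, 2)))), Pow(27537, -1)) = Mul(Add(Rational(-12324, 5), Mul(Rational(-22, 5), Pow(15, Rational(1, 2)))), Rational(1, 27537)) = Add(Rational(-4108, 45895), Mul(Rational(-22, 137685), Pow(15, Rational(1, 2))))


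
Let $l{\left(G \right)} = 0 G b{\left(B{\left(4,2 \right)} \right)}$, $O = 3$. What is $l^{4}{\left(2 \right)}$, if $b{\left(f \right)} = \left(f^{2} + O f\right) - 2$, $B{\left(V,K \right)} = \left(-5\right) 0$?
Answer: $0$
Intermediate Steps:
$B{\left(V,K \right)} = 0$
$b{\left(f \right)} = -2 + f^{2} + 3 f$ ($b{\left(f \right)} = \left(f^{2} + 3 f\right) - 2 = -2 + f^{2} + 3 f$)
$l{\left(G \right)} = 0$ ($l{\left(G \right)} = 0 G \left(-2 + 0^{2} + 3 \cdot 0\right) = 0 \left(-2 + 0 + 0\right) = 0 \left(-2\right) = 0$)
$l^{4}{\left(2 \right)} = 0^{4} = 0$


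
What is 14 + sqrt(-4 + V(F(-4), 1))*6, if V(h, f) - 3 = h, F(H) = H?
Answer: 14 + 6*I*sqrt(5) ≈ 14.0 + 13.416*I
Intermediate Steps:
V(h, f) = 3 + h
14 + sqrt(-4 + V(F(-4), 1))*6 = 14 + sqrt(-4 + (3 - 4))*6 = 14 + sqrt(-4 - 1)*6 = 14 + sqrt(-5)*6 = 14 + (I*sqrt(5))*6 = 14 + 6*I*sqrt(5)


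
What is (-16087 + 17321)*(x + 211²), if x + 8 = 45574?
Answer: 111167358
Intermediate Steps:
x = 45566 (x = -8 + 45574 = 45566)
(-16087 + 17321)*(x + 211²) = (-16087 + 17321)*(45566 + 211²) = 1234*(45566 + 44521) = 1234*90087 = 111167358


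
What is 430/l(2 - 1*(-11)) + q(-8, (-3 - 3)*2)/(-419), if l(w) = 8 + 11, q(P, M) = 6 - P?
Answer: 179904/7961 ≈ 22.598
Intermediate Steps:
l(w) = 19
430/l(2 - 1*(-11)) + q(-8, (-3 - 3)*2)/(-419) = 430/19 + (6 - 1*(-8))/(-419) = 430*(1/19) + (6 + 8)*(-1/419) = 430/19 + 14*(-1/419) = 430/19 - 14/419 = 179904/7961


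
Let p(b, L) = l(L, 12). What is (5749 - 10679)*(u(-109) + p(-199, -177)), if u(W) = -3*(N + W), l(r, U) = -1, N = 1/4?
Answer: -3206965/2 ≈ -1.6035e+6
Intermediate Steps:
N = ¼ ≈ 0.25000
p(b, L) = -1
u(W) = -¾ - 3*W (u(W) = -3*(¼ + W) = -¾ - 3*W)
(5749 - 10679)*(u(-109) + p(-199, -177)) = (5749 - 10679)*((-¾ - 3*(-109)) - 1) = -4930*((-¾ + 327) - 1) = -4930*(1305/4 - 1) = -4930*1301/4 = -3206965/2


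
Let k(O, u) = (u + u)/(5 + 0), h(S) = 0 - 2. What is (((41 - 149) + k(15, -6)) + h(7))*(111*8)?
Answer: -499056/5 ≈ -99811.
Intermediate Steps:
h(S) = -2
k(O, u) = 2*u/5 (k(O, u) = (2*u)/5 = (2*u)*(1/5) = 2*u/5)
(((41 - 149) + k(15, -6)) + h(7))*(111*8) = (((41 - 149) + (2/5)*(-6)) - 2)*(111*8) = ((-108 - 12/5) - 2)*888 = (-552/5 - 2)*888 = -562/5*888 = -499056/5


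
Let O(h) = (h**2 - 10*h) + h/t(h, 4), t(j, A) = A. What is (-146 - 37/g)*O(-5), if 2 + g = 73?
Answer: -3068885/284 ≈ -10806.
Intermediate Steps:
g = 71 (g = -2 + 73 = 71)
O(h) = h**2 - 39*h/4 (O(h) = (h**2 - 10*h) + h/4 = h**2 - 39*h/4)
(-146 - 37/g)*O(-5) = (-146 - 37/71)*((1/4)*(-5)*(-39 + 4*(-5))) = (-146 - 37*1/71)*((1/4)*(-5)*(-39 - 20)) = (-146 - 37/71)*((1/4)*(-5)*(-59)) = -10403/71*295/4 = -3068885/284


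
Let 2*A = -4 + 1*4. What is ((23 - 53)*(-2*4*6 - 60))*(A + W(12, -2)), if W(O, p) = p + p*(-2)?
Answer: 6480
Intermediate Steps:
A = 0 (A = (-4 + 1*4)/2 = (-4 + 4)/2 = (½)*0 = 0)
W(O, p) = -p (W(O, p) = p - 2*p = -p)
((23 - 53)*(-2*4*6 - 60))*(A + W(12, -2)) = ((23 - 53)*(-2*4*6 - 60))*(0 - 1*(-2)) = (-30*(-8*6 - 60))*(0 + 2) = -30*(-48 - 60)*2 = -30*(-108)*2 = 3240*2 = 6480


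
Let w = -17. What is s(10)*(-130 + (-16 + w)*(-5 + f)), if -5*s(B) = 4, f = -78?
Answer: -10436/5 ≈ -2087.2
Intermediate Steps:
s(B) = -⅘ (s(B) = -⅕*4 = -⅘)
s(10)*(-130 + (-16 + w)*(-5 + f)) = -4*(-130 + (-16 - 17)*(-5 - 78))/5 = -4*(-130 - 33*(-83))/5 = -4*(-130 + 2739)/5 = -⅘*2609 = -10436/5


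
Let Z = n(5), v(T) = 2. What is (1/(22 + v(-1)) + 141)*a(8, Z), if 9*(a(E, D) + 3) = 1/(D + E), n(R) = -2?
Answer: -544985/1296 ≈ -420.51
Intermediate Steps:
Z = -2
a(E, D) = -3 + 1/(9*(D + E))
(1/(22 + v(-1)) + 141)*a(8, Z) = (1/(22 + 2) + 141)*((⅑ - 3*(-2) - 3*8)/(-2 + 8)) = (1/24 + 141)*((⅑ + 6 - 24)/6) = (1/24 + 141)*((⅙)*(-161/9)) = (3385/24)*(-161/54) = -544985/1296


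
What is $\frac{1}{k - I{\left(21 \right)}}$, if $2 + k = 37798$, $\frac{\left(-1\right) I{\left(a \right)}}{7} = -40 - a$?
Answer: $\frac{1}{37369} \approx 2.676 \cdot 10^{-5}$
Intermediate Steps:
$I{\left(a \right)} = 280 + 7 a$ ($I{\left(a \right)} = - 7 \left(-40 - a\right) = 280 + 7 a$)
$k = 37796$ ($k = -2 + 37798 = 37796$)
$\frac{1}{k - I{\left(21 \right)}} = \frac{1}{37796 - \left(280 + 7 \cdot 21\right)} = \frac{1}{37796 - \left(280 + 147\right)} = \frac{1}{37796 - 427} = \frac{1}{37369}$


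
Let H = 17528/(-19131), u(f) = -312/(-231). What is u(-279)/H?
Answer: -35529/24101 ≈ -1.4742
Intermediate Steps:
u(f) = 104/77 (u(f) = -312*(-1/231) = 104/77)
H = -2504/2733 (H = 17528*(-1/19131) = -2504/2733 ≈ -0.91621)
u(-279)/H = 104/(77*(-2504/2733)) = (104/77)*(-2733/2504) = -35529/24101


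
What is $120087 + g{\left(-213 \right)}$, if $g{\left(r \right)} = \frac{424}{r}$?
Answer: $\frac{25578107}{213} \approx 1.2009 \cdot 10^{5}$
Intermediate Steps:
$120087 + g{\left(-213 \right)} = 120087 + \frac{424}{-213} = 120087 + 424 \left(- \frac{1}{213}\right) = 120087 - \frac{424}{213} = \frac{25578107}{213}$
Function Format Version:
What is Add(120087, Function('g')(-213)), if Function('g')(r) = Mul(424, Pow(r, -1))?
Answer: Rational(25578107, 213) ≈ 1.2009e+5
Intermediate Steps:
Add(120087, Function('g')(-213)) = Add(120087, Mul(424, Pow(-213, -1))) = Add(120087, Mul(424, Rational(-1, 213))) = Add(120087, Rational(-424, 213)) = Rational(25578107, 213)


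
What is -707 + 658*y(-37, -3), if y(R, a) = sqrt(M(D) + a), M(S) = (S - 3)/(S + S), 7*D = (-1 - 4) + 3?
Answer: -707 + 329*sqrt(11) ≈ 384.17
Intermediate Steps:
D = -2/7 (D = ((-1 - 4) + 3)/7 = (-5 + 3)/7 = (1/7)*(-2) = -2/7 ≈ -0.28571)
M(S) = (-3 + S)/(2*S) (M(S) = (-3 + S)/((2*S)) = (-3 + S)*(1/(2*S)) = (-3 + S)/(2*S))
y(R, a) = sqrt(23/4 + a) (y(R, a) = sqrt((-3 - 2/7)/(2*(-2/7)) + a) = sqrt((1/2)*(-7/2)*(-23/7) + a) = sqrt(23/4 + a))
-707 + 658*y(-37, -3) = -707 + 658*(sqrt(23 + 4*(-3))/2) = -707 + 658*(sqrt(23 - 12)/2) = -707 + 658*(sqrt(11)/2) = -707 + 329*sqrt(11)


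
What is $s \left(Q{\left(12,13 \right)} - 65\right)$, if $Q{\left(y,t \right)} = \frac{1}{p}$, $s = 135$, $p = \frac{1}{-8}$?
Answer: $-9855$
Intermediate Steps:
$p = - \frac{1}{8} \approx -0.125$
$Q{\left(y,t \right)} = -8$ ($Q{\left(y,t \right)} = \frac{1}{- \frac{1}{8}} = -8$)
$s \left(Q{\left(12,13 \right)} - 65\right) = 135 \left(-8 - 65\right) = 135 \left(-73\right) = -9855$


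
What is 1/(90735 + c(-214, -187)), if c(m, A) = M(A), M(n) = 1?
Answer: 1/90736 ≈ 1.1021e-5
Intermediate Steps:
c(m, A) = 1
1/(90735 + c(-214, -187)) = 1/(90735 + 1) = 1/90736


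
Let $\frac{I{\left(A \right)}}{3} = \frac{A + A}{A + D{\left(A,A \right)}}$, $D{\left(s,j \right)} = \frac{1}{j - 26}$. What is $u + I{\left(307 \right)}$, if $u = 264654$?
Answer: $\frac{3805281479}{14378} \approx 2.6466 \cdot 10^{5}$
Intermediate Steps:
$D{\left(s,j \right)} = \frac{1}{-26 + j}$
$I{\left(A \right)} = \frac{6 A}{A + \frac{1}{-26 + A}}$ ($I{\left(A \right)} = 3 \frac{A + A}{A + \frac{1}{-26 + A}} = 3 \frac{2 A}{A + \frac{1}{-26 + A}} = \frac{6 A}{A + \frac{1}{-26 + A}}$)
$u + I{\left(307 \right)} = 264654 + 6 \cdot 307 \frac{1}{1 + 307 \left(-26 + 307\right)} \left(-26 + 307\right) = 264654 + 6 \cdot 307 \frac{1}{1 + 307 \cdot 281} \cdot 281 = 264654 + 6 \cdot 307 \frac{1}{1 + 86267} \cdot 281 = 264654 + 6 \cdot 307 \cdot \frac{1}{86268} \cdot 281 = 264654 + \frac{86267}{14378} = \frac{3805281479}{14378}$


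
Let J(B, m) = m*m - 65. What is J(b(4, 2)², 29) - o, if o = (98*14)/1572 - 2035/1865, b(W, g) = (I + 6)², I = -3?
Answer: 113785076/146589 ≈ 776.22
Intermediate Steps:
b(W, g) = 9 (b(W, g) = (-3 + 6)² = 3² = 9)
o = -32012/146589 (o = 1372*(1/1572) - 2035*1/1865 = 343/393 - 407/373 = -32012/146589 ≈ -0.21838)
J(B, m) = -65 + m² (J(B, m) = m² - 65 = -65 + m²)
J(b(4, 2)², 29) - o = (-65 + 29²) - 1*(-32012/146589) = (-65 + 841) + 32012/146589 = 776 + 32012/146589 = 113785076/146589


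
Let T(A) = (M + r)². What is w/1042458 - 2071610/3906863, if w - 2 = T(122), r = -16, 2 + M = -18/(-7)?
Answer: -52886400964507/99782144436723 ≈ -0.53002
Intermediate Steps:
M = 4/7 (M = -2 - 18/(-7) = -2 - 18*(-⅐) = -2 + 18/7 = 4/7 ≈ 0.57143)
T(A) = 11664/49 (T(A) = (4/7 - 16)² = (-108/7)² = 11664/49)
w = 11762/49 (w = 2 + 11664/49 = 11762/49 ≈ 240.04)
w/1042458 - 2071610/3906863 = (11762/49)/1042458 - 2071610/3906863 = (11762/49)*(1/1042458) - 2071610*1/3906863 = 5881/25540221 - 2071610/3906863 = -52886400964507/99782144436723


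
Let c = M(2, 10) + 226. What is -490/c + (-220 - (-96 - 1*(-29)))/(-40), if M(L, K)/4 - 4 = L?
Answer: 373/200 ≈ 1.8650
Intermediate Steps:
M(L, K) = 16 + 4*L
c = 250 (c = (16 + 4*2) + 226 = (16 + 8) + 226 = 24 + 226 = 250)
-490/c + (-220 - (-96 - 1*(-29)))/(-40) = -490/250 + (-220 - (-96 - 1*(-29)))/(-40) = -490*1/250 + (-220 - (-96 + 29))*(-1/40) = -49/25 + (-220 - 1*(-67))*(-1/40) = -49/25 + (-220 + 67)*(-1/40) = -49/25 - 153*(-1/40) = -49/25 + 153/40 = 373/200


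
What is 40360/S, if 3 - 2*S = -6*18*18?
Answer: 80720/1947 ≈ 41.459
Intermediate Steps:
S = 1947/2 (S = 3/2 - (-6*18)*18/2 = 3/2 - (-54)*18 = 3/2 - 1/2*(-1944) = 3/2 + 972 = 1947/2 ≈ 973.50)
40360/S = 40360/(1947/2) = 40360*(2/1947) = 80720/1947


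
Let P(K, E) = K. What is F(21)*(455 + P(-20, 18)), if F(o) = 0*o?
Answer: 0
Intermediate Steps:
F(o) = 0
F(21)*(455 + P(-20, 18)) = 0*(455 - 20) = 0*435 = 0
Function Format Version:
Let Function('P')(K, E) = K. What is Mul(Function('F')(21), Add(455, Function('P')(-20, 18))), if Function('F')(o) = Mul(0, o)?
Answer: 0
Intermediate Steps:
Function('F')(o) = 0
Mul(Function('F')(21), Add(455, Function('P')(-20, 18))) = Mul(0, Add(455, -20)) = Mul(0, 435) = 0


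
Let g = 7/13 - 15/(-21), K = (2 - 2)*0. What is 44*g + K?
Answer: 5016/91 ≈ 55.121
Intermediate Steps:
K = 0 (K = 0*0 = 0)
g = 114/91 (g = 7*(1/13) - 15*(-1/21) = 7/13 + 5/7 = 114/91 ≈ 1.2527)
44*g + K = 44*(114/91) + 0 = 5016/91 + 0 = 5016/91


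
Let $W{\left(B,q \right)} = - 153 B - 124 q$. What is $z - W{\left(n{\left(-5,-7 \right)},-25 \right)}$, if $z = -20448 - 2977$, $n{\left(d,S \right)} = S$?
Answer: $-27596$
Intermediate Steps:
$z = -23425$ ($z = -20448 - 2977 = -23425$)
$z - W{\left(n{\left(-5,-7 \right)},-25 \right)} = -23425 - \left(\left(-153\right) \left(-7\right) - -3100\right) = -23425 - \left(1071 + 3100\right) = -23425 - 4171 = -27596$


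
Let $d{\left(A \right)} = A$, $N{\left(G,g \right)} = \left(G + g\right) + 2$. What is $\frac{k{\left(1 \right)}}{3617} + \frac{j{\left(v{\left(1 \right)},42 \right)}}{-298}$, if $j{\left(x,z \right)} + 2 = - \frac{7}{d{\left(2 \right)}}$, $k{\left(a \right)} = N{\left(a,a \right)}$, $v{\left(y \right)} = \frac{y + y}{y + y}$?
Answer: $\frac{42171}{2155732} \approx 0.019562$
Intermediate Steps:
$N{\left(G,g \right)} = 2 + G + g$
$v{\left(y \right)} = 1$ ($v{\left(y \right)} = \frac{2 y}{2 y} = 2 y \frac{1}{2 y} = 1$)
$k{\left(a \right)} = 2 + 2 a$ ($k{\left(a \right)} = 2 + a + a = 2 + 2 a$)
$j{\left(x,z \right)} = - \frac{11}{2}$ ($j{\left(x,z \right)} = -2 - \frac{7}{2} = - \frac{11}{2}$)
$\frac{k{\left(1 \right)}}{3617} + \frac{j{\left(v{\left(1 \right)},42 \right)}}{-298} = \frac{2 + 2 \cdot 1}{3617} - \frac{11}{2 \left(-298\right)} = \left(2 + 2\right) \frac{1}{3617} - - \frac{11}{596} = 4 \cdot \frac{1}{3617} + \frac{11}{596} = \frac{4}{3617} + \frac{11}{596} = \frac{42171}{2155732}$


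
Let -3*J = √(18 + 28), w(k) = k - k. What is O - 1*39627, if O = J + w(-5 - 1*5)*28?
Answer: -39627 - √46/3 ≈ -39629.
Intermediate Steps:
w(k) = 0
J = -√46/3 (J = -√(18 + 28)/3 = -√46/3 ≈ -2.2608)
O = -√46/3 (O = -√46/3 + 0*28 = -√46/3 + 0 = -√46/3 ≈ -2.2608)
O - 1*39627 = -√46/3 - 1*39627 = -√46/3 - 39627 = -39627 - √46/3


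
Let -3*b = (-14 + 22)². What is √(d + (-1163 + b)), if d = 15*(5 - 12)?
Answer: 2*I*√2901/3 ≈ 35.907*I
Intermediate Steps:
b = -64/3 (b = -(-14 + 22)²/3 = -⅓*8² = -⅓*64 = -64/3 ≈ -21.333)
d = -105 (d = 15*(-7) = -105)
√(d + (-1163 + b)) = √(-105 + (-1163 - 64/3)) = √(-105 - 3553/3) = √(-3868/3) = 2*I*√2901/3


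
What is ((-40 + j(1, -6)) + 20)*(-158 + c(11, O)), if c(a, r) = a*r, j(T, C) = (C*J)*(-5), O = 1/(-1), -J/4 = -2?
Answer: -37180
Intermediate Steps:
J = 8 (J = -4*(-2) = 8)
O = -1
j(T, C) = -40*C (j(T, C) = (C*8)*(-5) = (8*C)*(-5) = -40*C)
((-40 + j(1, -6)) + 20)*(-158 + c(11, O)) = ((-40 - 40*(-6)) + 20)*(-158 + 11*(-1)) = ((-40 + 240) + 20)*(-158 - 11) = (200 + 20)*(-169) = 220*(-169) = -37180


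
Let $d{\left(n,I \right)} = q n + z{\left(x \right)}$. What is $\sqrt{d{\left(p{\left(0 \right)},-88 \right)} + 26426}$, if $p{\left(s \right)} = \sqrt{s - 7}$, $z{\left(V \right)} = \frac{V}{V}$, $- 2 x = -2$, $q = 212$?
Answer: $\sqrt{26427 + 212 i \sqrt{7}} \approx 162.57 + 1.725 i$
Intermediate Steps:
$x = 1$ ($x = \left(- \frac{1}{2}\right) \left(-2\right) = 1$)
$z{\left(V \right)} = 1$
$p{\left(s \right)} = \sqrt{-7 + s}$
$d{\left(n,I \right)} = 1 + 212 n$ ($d{\left(n,I \right)} = 212 n + 1 = 1 + 212 n$)
$\sqrt{d{\left(p{\left(0 \right)},-88 \right)} + 26426} = \sqrt{\left(1 + 212 \sqrt{-7 + 0}\right) + 26426} = \sqrt{\left(1 + 212 \sqrt{-7}\right) + 26426} = \sqrt{\left(1 + 212 i \sqrt{7}\right) + 26426} = \sqrt{26427 + 212 i \sqrt{7}}$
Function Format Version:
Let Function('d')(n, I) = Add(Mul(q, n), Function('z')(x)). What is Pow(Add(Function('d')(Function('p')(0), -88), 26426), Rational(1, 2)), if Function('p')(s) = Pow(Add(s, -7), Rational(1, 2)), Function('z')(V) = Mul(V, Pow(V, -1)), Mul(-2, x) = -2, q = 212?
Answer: Pow(Add(26427, Mul(212, I, Pow(7, Rational(1, 2)))), Rational(1, 2)) ≈ Add(162.57, Mul(1.725, I))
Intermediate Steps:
x = 1 (x = Mul(Rational(-1, 2), -2) = 1)
Function('z')(V) = 1
Function('p')(s) = Pow(Add(-7, s), Rational(1, 2))
Function('d')(n, I) = Add(1, Mul(212, n)) (Function('d')(n, I) = Add(Mul(212, n), 1) = Add(1, Mul(212, n)))
Pow(Add(Function('d')(Function('p')(0), -88), 26426), Rational(1, 2)) = Pow(Add(Add(1, Mul(212, Pow(Add(-7, 0), Rational(1, 2)))), 26426), Rational(1, 2)) = Pow(Add(Add(1, Mul(212, Pow(-7, Rational(1, 2)))), 26426), Rational(1, 2)) = Pow(Add(Add(1, Mul(212, Mul(I, Pow(7, Rational(1, 2))))), 26426), Rational(1, 2)) = Pow(Add(Add(1, Mul(212, I, Pow(7, Rational(1, 2)))), 26426), Rational(1, 2)) = Pow(Add(26427, Mul(212, I, Pow(7, Rational(1, 2)))), Rational(1, 2))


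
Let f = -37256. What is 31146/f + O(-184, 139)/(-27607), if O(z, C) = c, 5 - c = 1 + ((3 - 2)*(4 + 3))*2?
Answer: -429737531/514263196 ≈ -0.83564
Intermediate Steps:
c = -10 (c = 5 - (1 + ((3 - 2)*(4 + 3))*2) = 5 - (1 + (1*7)*2) = 5 - (1 + 7*2) = 5 - (1 + 14) = 5 - 1*15 = 5 - 15 = -10)
O(z, C) = -10
31146/f + O(-184, 139)/(-27607) = 31146/(-37256) - 10/(-27607) = 31146*(-1/37256) - 10*(-1/27607) = -15573/18628 + 10/27607 = -429737531/514263196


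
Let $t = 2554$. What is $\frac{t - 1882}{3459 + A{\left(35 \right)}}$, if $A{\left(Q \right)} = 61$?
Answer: $\frac{21}{110} \approx 0.19091$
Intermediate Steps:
$\frac{t - 1882}{3459 + A{\left(35 \right)}} = \frac{2554 - 1882}{3459 + 61} = \frac{672}{3520} = 672 \cdot \frac{1}{3520} = \frac{21}{110}$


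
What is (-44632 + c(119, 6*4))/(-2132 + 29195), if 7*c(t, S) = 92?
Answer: -312332/189441 ≈ -1.6487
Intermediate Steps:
c(t, S) = 92/7 (c(t, S) = (⅐)*92 = 92/7)
(-44632 + c(119, 6*4))/(-2132 + 29195) = (-44632 + 92/7)/(-2132 + 29195) = -312332/7/27063 = -312332/7*1/27063 = -312332/189441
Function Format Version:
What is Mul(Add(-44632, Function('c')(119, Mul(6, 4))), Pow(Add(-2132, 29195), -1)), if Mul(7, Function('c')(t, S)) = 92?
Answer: Rational(-312332, 189441) ≈ -1.6487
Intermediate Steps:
Function('c')(t, S) = Rational(92, 7) (Function('c')(t, S) = Mul(Rational(1, 7), 92) = Rational(92, 7))
Mul(Add(-44632, Function('c')(119, Mul(6, 4))), Pow(Add(-2132, 29195), -1)) = Mul(Add(-44632, Rational(92, 7)), Pow(Add(-2132, 29195), -1)) = Mul(Rational(-312332, 7), Pow(27063, -1)) = Mul(Rational(-312332, 7), Rational(1, 27063)) = Rational(-312332, 189441)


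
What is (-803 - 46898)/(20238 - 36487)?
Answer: 47701/16249 ≈ 2.9356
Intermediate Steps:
(-803 - 46898)/(20238 - 36487) = -47701/(-16249) = -47701*(-1/16249) = 47701/16249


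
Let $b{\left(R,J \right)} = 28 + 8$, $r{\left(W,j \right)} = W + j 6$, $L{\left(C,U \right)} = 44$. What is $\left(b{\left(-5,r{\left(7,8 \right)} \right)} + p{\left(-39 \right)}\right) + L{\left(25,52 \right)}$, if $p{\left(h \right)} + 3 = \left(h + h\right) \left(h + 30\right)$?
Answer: $779$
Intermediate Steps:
$r{\left(W,j \right)} = W + 6 j$
$p{\left(h \right)} = -3 + 2 h \left(30 + h\right)$ ($p{\left(h \right)} = -3 + \left(h + h\right) \left(h + 30\right) = -3 + 2 h \left(30 + h\right)$)
$b{\left(R,J \right)} = 36$
$\left(b{\left(-5,r{\left(7,8 \right)} \right)} + p{\left(-39 \right)}\right) + L{\left(25,52 \right)} = \left(36 + \left(-3 + 2 \left(-39\right)^{2} + 60 \left(-39\right)\right)\right) + 44 = \left(36 - -699\right) + 44 = \left(36 + 699\right) + 44 = 735 + 44 = 779$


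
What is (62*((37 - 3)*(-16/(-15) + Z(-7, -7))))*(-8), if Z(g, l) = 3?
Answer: -1028704/15 ≈ -68580.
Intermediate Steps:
(62*((37 - 3)*(-16/(-15) + Z(-7, -7))))*(-8) = (62*((37 - 3)*(-16/(-15) + 3)))*(-8) = (62*(34*(-16*(-1/15) + 3)))*(-8) = (62*(34*(16/15 + 3)))*(-8) = (62*(34*(61/15)))*(-8) = (62*(2074/15))*(-8) = (128588/15)*(-8) = -1028704/15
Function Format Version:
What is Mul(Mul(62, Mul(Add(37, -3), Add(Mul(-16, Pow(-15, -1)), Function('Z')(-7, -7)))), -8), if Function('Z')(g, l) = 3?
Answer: Rational(-1028704, 15) ≈ -68580.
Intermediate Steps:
Mul(Mul(62, Mul(Add(37, -3), Add(Mul(-16, Pow(-15, -1)), Function('Z')(-7, -7)))), -8) = Mul(Mul(62, Mul(Add(37, -3), Add(Mul(-16, Pow(-15, -1)), 3))), -8) = Mul(Mul(62, Mul(34, Add(Mul(-16, Rational(-1, 15)), 3))), -8) = Mul(Mul(62, Mul(34, Add(Rational(16, 15), 3))), -8) = Mul(Mul(62, Mul(34, Rational(61, 15))), -8) = Mul(Mul(62, Rational(2074, 15)), -8) = Mul(Rational(128588, 15), -8) = Rational(-1028704, 15)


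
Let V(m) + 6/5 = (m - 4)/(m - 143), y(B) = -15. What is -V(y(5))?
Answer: 853/790 ≈ 1.0797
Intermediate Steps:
V(m) = -6/5 + (-4 + m)/(-143 + m) (V(m) = -6/5 + (m - 4)/(m - 143) = -6/5 + (-4 + m)/(-143 + m))
-V(y(5)) = -(838 - 1*(-15))/(5*(-143 - 15)) = -(838 + 15)/(5*(-158)) = -(-1)*853/(5*158) = -1*(-853/790) = 853/790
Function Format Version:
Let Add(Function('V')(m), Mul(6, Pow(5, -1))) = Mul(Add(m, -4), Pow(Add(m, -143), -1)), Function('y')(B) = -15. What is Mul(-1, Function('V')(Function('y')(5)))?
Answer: Rational(853, 790) ≈ 1.0797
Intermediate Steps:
Function('V')(m) = Add(Rational(-6, 5), Mul(Pow(Add(-143, m), -1), Add(-4, m))) (Function('V')(m) = Add(Rational(-6, 5), Mul(Add(m, -4), Pow(Add(m, -143), -1))) = Add(Rational(-6, 5), Mul(Add(-4, m), Pow(Add(-143, m), -1))) = Add(Rational(-6, 5), Mul(Pow(Add(-143, m), -1), Add(-4, m))))
Mul(-1, Function('V')(Function('y')(5))) = Mul(-1, Mul(Rational(1, 5), Pow(Add(-143, -15), -1), Add(838, Mul(-1, -15)))) = Mul(-1, Mul(Rational(1, 5), Pow(-158, -1), Add(838, 15))) = Mul(-1, Mul(Rational(1, 5), Rational(-1, 158), 853)) = Mul(-1, Rational(-853, 790)) = Rational(853, 790)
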